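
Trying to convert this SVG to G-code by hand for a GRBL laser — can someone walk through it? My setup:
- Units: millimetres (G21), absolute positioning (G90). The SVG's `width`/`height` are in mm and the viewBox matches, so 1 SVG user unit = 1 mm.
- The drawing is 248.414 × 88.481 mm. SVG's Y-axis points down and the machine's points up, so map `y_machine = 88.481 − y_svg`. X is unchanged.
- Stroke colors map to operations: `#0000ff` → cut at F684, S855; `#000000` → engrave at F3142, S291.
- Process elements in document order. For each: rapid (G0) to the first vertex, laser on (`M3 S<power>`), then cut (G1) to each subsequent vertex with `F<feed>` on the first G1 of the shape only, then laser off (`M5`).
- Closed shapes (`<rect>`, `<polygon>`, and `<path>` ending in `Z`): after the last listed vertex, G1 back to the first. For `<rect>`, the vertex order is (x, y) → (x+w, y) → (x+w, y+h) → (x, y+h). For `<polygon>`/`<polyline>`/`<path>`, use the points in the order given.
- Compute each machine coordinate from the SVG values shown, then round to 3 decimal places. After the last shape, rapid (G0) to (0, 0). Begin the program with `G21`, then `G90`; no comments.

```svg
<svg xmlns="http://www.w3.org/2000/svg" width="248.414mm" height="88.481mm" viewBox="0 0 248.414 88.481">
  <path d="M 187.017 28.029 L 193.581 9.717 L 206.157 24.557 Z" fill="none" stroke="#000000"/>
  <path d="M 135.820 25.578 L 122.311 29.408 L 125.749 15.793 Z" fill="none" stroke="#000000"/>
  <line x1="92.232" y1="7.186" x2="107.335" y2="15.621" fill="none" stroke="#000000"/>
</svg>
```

G21
G90
G0 X187.017 Y60.452
M3 S291
G1 X193.581 Y78.764 F3142
G1 X206.157 Y63.924
G1 X187.017 Y60.452
M5
G0 X135.820 Y62.903
M3 S291
G1 X122.311 Y59.073 F3142
G1 X125.749 Y72.688
G1 X135.820 Y62.903
M5
G0 X92.232 Y81.295
M3 S291
G1 X107.335 Y72.860 F3142
M5
G0 X0.000 Y0.000

viewBox `0 0 248.414 88.481` with mm width/height → 1 unit = 1 mm. Flip: y_m = 88.481 − y_svg.

**Shape 1** — `<path>` regular polygon, stroke `#000000` → engrave (S291, F3142). Machine vertices: (187.017,60.452) → (193.581,78.764) → (206.157,63.924) → (187.017,60.452). Closed: final G1 returns to the first vertex.

**Shape 2** — `<path>` regular polygon, stroke `#000000` → engrave (S291, F3142). Machine vertices: (135.820,62.903) → (122.311,59.073) → (125.749,72.688) → (135.820,62.903). Closed: final G1 returns to the first vertex.

**Shape 3** — `<line>` line segment, stroke `#000000` → engrave (S291, F3142). Machine vertices: (92.232,81.295) → (107.335,72.860). Open path.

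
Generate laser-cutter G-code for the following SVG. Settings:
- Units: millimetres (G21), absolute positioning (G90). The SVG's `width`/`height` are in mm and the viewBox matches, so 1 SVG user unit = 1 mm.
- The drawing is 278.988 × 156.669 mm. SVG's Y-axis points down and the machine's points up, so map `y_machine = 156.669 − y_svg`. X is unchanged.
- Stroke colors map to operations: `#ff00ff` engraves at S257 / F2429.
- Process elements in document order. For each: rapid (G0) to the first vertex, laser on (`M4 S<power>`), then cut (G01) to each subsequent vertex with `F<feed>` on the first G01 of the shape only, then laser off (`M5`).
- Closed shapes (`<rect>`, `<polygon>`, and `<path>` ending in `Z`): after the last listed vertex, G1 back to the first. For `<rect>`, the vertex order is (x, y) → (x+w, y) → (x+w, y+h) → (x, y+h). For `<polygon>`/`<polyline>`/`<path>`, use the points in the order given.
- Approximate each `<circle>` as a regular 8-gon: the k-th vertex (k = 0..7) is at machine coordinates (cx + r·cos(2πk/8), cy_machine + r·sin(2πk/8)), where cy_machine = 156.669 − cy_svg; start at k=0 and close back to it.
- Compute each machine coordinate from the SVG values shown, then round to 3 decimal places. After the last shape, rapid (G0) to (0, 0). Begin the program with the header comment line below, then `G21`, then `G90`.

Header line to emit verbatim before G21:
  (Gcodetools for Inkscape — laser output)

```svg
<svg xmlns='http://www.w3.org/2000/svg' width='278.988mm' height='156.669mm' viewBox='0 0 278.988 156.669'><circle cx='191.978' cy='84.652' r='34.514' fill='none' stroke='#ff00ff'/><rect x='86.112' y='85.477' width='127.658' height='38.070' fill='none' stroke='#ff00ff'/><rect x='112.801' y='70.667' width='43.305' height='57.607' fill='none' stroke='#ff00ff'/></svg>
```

Since the viewBox matches the mm dimensions, user units are millimetres directly. The only transform is the Y-flip y_m = 156.669 − y_svg.

Shape 1 is a circle drawn with `<circle>`. Its stroke #ff00ff means engrave at S257, F2429. After flipping Y the toolpath is (226.492,72.017) → (216.383,96.422) → (191.978,106.531) → (167.573,96.422) → (157.464,72.017) → (167.573,47.612) → (191.978,37.503) → (216.383,47.612) → (226.492,72.017), returning to the start.

Shape 2 is a rectangle drawn with `<rect>`. Its stroke #ff00ff means engrave at S257, F2429. After flipping Y the toolpath is (86.112,71.192) → (213.770,71.192) → (213.770,33.122) → (86.112,33.122) → (86.112,71.192), returning to the start.

Shape 3 is a rectangle drawn with `<rect>`. Its stroke #ff00ff means engrave at S257, F2429. After flipping Y the toolpath is (112.801,86.002) → (156.106,86.002) → (156.106,28.395) → (112.801,28.395) → (112.801,86.002), returning to the start.

(Gcodetools for Inkscape — laser output)
G21
G90
G0 X226.492 Y72.017
M4 S257
G01 X216.383 Y96.422 F2429
G01 X191.978 Y106.531
G01 X167.573 Y96.422
G01 X157.464 Y72.017
G01 X167.573 Y47.612
G01 X191.978 Y37.503
G01 X216.383 Y47.612
G01 X226.492 Y72.017
M5
G0 X86.112 Y71.192
M4 S257
G01 X213.770 Y71.192 F2429
G01 X213.770 Y33.122
G01 X86.112 Y33.122
G01 X86.112 Y71.192
M5
G0 X112.801 Y86.002
M4 S257
G01 X156.106 Y86.002 F2429
G01 X156.106 Y28.395
G01 X112.801 Y28.395
G01 X112.801 Y86.002
M5
G0 X0.000 Y0.000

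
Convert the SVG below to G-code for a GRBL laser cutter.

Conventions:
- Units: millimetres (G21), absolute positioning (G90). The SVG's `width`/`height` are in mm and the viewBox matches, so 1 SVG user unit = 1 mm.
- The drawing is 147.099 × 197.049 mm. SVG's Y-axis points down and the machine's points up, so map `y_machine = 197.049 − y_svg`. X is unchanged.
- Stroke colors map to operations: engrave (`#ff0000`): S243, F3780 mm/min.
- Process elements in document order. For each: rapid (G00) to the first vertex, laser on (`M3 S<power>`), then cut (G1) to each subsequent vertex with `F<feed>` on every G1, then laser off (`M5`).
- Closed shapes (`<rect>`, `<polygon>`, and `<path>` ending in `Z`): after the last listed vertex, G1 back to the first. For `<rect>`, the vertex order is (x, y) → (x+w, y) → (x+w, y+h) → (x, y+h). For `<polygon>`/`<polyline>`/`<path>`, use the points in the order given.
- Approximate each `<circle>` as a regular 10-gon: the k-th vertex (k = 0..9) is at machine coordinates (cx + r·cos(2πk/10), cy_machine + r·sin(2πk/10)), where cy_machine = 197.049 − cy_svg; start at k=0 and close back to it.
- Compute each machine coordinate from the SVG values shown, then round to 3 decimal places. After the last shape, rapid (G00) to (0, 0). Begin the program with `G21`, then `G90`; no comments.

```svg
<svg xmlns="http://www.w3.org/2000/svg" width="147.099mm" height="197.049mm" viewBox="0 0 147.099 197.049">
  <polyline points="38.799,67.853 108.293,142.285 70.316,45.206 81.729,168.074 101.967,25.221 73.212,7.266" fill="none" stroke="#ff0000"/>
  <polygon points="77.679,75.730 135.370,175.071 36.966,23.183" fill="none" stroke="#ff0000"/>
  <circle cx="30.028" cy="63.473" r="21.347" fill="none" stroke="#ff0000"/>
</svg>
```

1 u = 1 mm; y_m = 197.049 − y.

[1] `<polyline>` open polyline, #ff0000→engrave S243 F3780: (38.799,129.196) → (108.293,54.764) → (70.316,151.843) → (81.729,28.975) → (101.967,171.828) → (73.212,189.783)

[2] `<polygon>` closed polygon, #ff0000→engrave S243 F3780: (77.679,121.319) → (135.370,21.978) → (36.966,173.866) → (77.679,121.319) (closed)

[3] `<circle>` circle, #ff0000→engrave S243 F3780: (51.375,133.576) → (47.298,146.123) → (36.625,153.878) → (23.431,153.878) → (12.758,146.123) → (8.681,133.576) → (12.758,121.029) → (23.431,113.274) → (36.625,113.274) → (47.298,121.029) → (51.375,133.576) (closed)

G21
G90
G00 X38.799 Y129.196
M3 S243
G1 X108.293 Y54.764 F3780
G1 X70.316 Y151.843 F3780
G1 X81.729 Y28.975 F3780
G1 X101.967 Y171.828 F3780
G1 X73.212 Y189.783 F3780
M5
G00 X77.679 Y121.319
M3 S243
G1 X135.370 Y21.978 F3780
G1 X36.966 Y173.866 F3780
G1 X77.679 Y121.319 F3780
M5
G00 X51.375 Y133.576
M3 S243
G1 X47.298 Y146.123 F3780
G1 X36.625 Y153.878 F3780
G1 X23.431 Y153.878 F3780
G1 X12.758 Y146.123 F3780
G1 X8.681 Y133.576 F3780
G1 X12.758 Y121.029 F3780
G1 X23.431 Y113.274 F3780
G1 X36.625 Y113.274 F3780
G1 X47.298 Y121.029 F3780
G1 X51.375 Y133.576 F3780
M5
G00 X0.000 Y0.000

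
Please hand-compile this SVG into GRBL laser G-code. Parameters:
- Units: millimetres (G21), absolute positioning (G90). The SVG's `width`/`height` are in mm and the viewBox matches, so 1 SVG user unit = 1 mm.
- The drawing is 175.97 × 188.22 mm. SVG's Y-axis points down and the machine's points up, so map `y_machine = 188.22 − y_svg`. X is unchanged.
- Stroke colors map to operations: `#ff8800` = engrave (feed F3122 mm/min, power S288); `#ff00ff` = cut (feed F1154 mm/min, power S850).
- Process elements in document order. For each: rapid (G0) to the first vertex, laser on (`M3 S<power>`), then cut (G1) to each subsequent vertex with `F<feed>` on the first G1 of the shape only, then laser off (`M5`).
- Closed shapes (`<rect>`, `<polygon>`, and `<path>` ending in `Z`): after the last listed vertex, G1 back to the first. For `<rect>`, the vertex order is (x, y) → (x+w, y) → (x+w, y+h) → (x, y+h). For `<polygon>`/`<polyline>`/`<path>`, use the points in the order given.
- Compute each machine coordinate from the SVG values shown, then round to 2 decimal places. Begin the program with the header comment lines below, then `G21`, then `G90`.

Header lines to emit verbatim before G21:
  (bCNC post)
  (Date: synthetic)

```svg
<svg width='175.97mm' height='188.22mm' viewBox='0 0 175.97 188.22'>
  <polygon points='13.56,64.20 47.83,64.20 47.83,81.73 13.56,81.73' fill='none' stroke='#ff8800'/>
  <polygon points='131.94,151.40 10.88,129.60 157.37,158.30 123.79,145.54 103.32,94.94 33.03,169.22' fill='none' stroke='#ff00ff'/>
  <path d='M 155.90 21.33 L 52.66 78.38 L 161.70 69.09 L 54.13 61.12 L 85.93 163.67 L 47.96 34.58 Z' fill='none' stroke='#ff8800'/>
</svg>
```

(bCNC post)
(Date: synthetic)
G21
G90
G0 X13.56 Y124.02
M3 S288
G1 X47.83 Y124.02 F3122
G1 X47.83 Y106.49
G1 X13.56 Y106.49
G1 X13.56 Y124.02
M5
G0 X131.94 Y36.82
M3 S850
G1 X10.88 Y58.62 F1154
G1 X157.37 Y29.92
G1 X123.79 Y42.68
G1 X103.32 Y93.28
G1 X33.03 Y19.00
G1 X131.94 Y36.82
M5
G0 X155.90 Y166.89
M3 S288
G1 X52.66 Y109.84 F3122
G1 X161.70 Y119.13
G1 X54.13 Y127.10
G1 X85.93 Y24.55
G1 X47.96 Y153.64
G1 X155.90 Y166.89
M5

viewBox `0 0 175.97 188.22` with mm width/height → 1 unit = 1 mm. Flip: y_m = 188.22 − y_svg.

**Shape 1** — `<polygon>` rectangle, stroke `#ff8800` → engrave (S288, F3122). Machine vertices: (13.56,124.02) → (47.83,124.02) → (47.83,106.49) → (13.56,106.49) → (13.56,124.02). Closed: final G1 returns to the first vertex.

**Shape 2** — `<polygon>` closed polygon, stroke `#ff00ff` → cut (S850, F1154). Machine vertices: (131.94,36.82) → (10.88,58.62) → (157.37,29.92) → (123.79,42.68) → (103.32,93.28) → (33.03,19.00) → (131.94,36.82). Closed: final G1 returns to the first vertex.

**Shape 3** — `<path>` closed polygon, stroke `#ff8800` → engrave (S288, F3122). Machine vertices: (155.90,166.89) → (52.66,109.84) → (161.70,119.13) → (54.13,127.10) → (85.93,24.55) → (47.96,153.64) → (155.90,166.89). Closed: final G1 returns to the first vertex.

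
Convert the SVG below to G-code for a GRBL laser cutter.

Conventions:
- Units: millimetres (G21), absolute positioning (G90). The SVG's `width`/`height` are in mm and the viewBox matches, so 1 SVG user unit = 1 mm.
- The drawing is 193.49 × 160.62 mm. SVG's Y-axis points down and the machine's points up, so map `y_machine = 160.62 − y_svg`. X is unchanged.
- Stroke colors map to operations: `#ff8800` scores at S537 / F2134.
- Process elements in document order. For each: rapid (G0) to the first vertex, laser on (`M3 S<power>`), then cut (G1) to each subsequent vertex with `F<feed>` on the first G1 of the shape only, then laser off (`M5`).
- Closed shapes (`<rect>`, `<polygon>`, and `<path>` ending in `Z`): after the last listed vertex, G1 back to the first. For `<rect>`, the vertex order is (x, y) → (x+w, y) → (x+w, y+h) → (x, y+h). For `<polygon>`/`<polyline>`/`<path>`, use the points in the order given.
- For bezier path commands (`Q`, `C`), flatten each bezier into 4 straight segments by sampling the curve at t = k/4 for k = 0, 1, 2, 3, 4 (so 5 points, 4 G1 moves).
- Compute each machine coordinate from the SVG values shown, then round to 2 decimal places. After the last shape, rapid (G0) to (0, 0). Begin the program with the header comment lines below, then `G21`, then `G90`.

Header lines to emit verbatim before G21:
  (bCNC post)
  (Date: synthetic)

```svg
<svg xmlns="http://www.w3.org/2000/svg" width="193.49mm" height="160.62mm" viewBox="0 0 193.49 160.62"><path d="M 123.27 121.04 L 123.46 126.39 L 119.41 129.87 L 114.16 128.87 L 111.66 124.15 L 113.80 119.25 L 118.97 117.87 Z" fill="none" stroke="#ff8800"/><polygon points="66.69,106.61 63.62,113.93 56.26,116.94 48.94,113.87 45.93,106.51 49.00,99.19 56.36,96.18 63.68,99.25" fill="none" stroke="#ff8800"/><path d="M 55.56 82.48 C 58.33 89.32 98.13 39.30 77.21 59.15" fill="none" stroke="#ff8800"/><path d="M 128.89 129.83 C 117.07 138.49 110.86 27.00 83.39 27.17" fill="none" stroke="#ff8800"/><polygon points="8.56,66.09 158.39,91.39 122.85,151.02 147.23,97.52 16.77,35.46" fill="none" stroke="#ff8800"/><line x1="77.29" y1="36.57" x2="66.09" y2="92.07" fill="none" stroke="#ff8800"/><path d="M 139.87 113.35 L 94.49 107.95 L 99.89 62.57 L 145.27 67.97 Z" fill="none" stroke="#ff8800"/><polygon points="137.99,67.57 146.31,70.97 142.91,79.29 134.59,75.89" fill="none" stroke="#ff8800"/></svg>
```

(bCNC post)
(Date: synthetic)
G21
G90
G0 X123.27 Y39.58
M3 S537
G1 X123.46 Y34.23 F2134
G1 X119.41 Y30.75
G1 X114.16 Y31.75
G1 X111.66 Y36.47
G1 X113.80 Y41.37
G1 X118.97 Y42.75
G1 X123.27 Y39.58
M5
G0 X66.69 Y54.01
M3 S537
G1 X63.62 Y46.69 F2134
G1 X56.26 Y43.68
G1 X48.94 Y46.75
G1 X45.93 Y54.11
G1 X49.00 Y61.43
G1 X56.36 Y64.44
G1 X63.68 Y61.37
G1 X66.69 Y54.01
M5
G0 X55.56 Y78.14
M3 S537
G1 X63.05 Y81.69 F2134
G1 X75.27 Y94.68
G1 X83.04 Y105.24
G1 X77.21 Y101.47
M5
G0 X128.89 Y30.79
M3 S537
G1 X120.66 Y43.20 F2134
G1 X112.01 Y78.94
G1 X100.43 Y116.26
G1 X83.39 Y133.45
M5
G0 X8.56 Y94.53
M3 S537
G1 X158.39 Y69.23 F2134
G1 X122.85 Y9.60
G1 X147.23 Y63.10
G1 X16.77 Y125.16
G1 X8.56 Y94.53
M5
G0 X77.29 Y124.05
M3 S537
G1 X66.09 Y68.55 F2134
M5
G0 X139.87 Y47.27
M3 S537
G1 X94.49 Y52.67 F2134
G1 X99.89 Y98.05
G1 X145.27 Y92.65
G1 X139.87 Y47.27
M5
G0 X137.99 Y93.05
M3 S537
G1 X146.31 Y89.65 F2134
G1 X142.91 Y81.33
G1 X134.59 Y84.73
G1 X137.99 Y93.05
M5
G0 X0.00 Y0.00

viewBox `0 0 193.49 160.62` with mm width/height → 1 unit = 1 mm. Flip: y_m = 160.62 − y_svg.

**Shape 1** — `<path>` regular polygon, stroke `#ff8800` → score (S537, F2134). Machine vertices: (123.27,39.58) → (123.46,34.23) → (119.41,30.75) → (114.16,31.75) → (111.66,36.47) → (113.80,41.37) → (118.97,42.75) → (123.27,39.58). Closed: final G1 returns to the first vertex.

**Shape 2** — `<polygon>` regular polygon, stroke `#ff8800` → score (S537, F2134). Machine vertices: (66.69,54.01) → (63.62,46.69) → (56.26,43.68) → (48.94,46.75) → (45.93,54.11) → (49.00,61.43) → (56.36,64.44) → (63.68,61.37) → (66.69,54.01). Closed: final G1 returns to the first vertex.

**Shape 3** — `<path>` cubic bezier, stroke `#ff8800` → score (S537, F2134). Control points (SVG): P0=(55.56,82.48), P1=(58.33,89.32), P2=(98.13,39.30), P3=(77.21,59.15); sampled at t=k/4. Machine vertices: (55.56,78.14) → (63.05,81.69) → (75.27,94.68) → (83.04,105.24) → (77.21,101.47). Open path.

**Shape 4** — `<path>` cubic bezier, stroke `#ff8800` → score (S537, F2134). Control points (SVG): P0=(128.89,129.83), P1=(117.07,138.49), P2=(110.86,27.00), P3=(83.39,27.17); sampled at t=k/4. Machine vertices: (128.89,30.79) → (120.66,43.20) → (112.01,78.94) → (100.43,116.26) → (83.39,133.45). Open path.

**Shape 5** — `<polygon>` closed polygon, stroke `#ff8800` → score (S537, F2134). Machine vertices: (8.56,94.53) → (158.39,69.23) → (122.85,9.60) → (147.23,63.10) → (16.77,125.16) → (8.56,94.53). Closed: final G1 returns to the first vertex.

**Shape 6** — `<line>` line segment, stroke `#ff8800` → score (S537, F2134). Machine vertices: (77.29,124.05) → (66.09,68.55). Open path.

**Shape 7** — `<path>` regular polygon, stroke `#ff8800` → score (S537, F2134). Machine vertices: (139.87,47.27) → (94.49,52.67) → (99.89,98.05) → (145.27,92.65) → (139.87,47.27). Closed: final G1 returns to the first vertex.

**Shape 8** — `<polygon>` regular polygon, stroke `#ff8800` → score (S537, F2134). Machine vertices: (137.99,93.05) → (146.31,89.65) → (142.91,81.33) → (134.59,84.73) → (137.99,93.05). Closed: final G1 returns to the first vertex.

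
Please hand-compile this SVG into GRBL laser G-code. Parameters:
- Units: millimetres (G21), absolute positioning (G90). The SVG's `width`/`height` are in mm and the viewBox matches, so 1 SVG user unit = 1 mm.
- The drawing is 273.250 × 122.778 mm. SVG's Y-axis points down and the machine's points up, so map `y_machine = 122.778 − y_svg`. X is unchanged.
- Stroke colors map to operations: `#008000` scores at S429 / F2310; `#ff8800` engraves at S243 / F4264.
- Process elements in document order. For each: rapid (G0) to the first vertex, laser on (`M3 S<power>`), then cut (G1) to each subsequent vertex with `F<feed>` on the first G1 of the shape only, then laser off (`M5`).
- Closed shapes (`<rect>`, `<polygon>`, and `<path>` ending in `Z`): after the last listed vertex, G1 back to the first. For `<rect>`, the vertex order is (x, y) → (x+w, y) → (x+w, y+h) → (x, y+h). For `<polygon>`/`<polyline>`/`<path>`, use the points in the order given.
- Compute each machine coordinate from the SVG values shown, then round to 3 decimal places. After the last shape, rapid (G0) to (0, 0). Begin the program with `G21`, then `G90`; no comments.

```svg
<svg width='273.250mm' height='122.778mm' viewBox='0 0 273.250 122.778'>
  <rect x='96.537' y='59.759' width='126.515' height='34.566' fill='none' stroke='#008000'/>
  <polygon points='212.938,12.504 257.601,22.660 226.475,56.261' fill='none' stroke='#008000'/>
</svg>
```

viewBox `0 0 273.250 122.778` with mm width/height → 1 unit = 1 mm. Flip: y_m = 122.778 − y_svg.

**Shape 1** — `<rect>` rectangle, stroke `#008000` → score (S429, F2310). Machine vertices: (96.537,63.019) → (223.052,63.019) → (223.052,28.453) → (96.537,28.453) → (96.537,63.019). Closed: final G1 returns to the first vertex.

**Shape 2** — `<polygon>` regular polygon, stroke `#008000` → score (S429, F2310). Machine vertices: (212.938,110.274) → (257.601,100.118) → (226.475,66.517) → (212.938,110.274). Closed: final G1 returns to the first vertex.

G21
G90
G0 X96.537 Y63.019
M3 S429
G1 X223.052 Y63.019 F2310
G1 X223.052 Y28.453
G1 X96.537 Y28.453
G1 X96.537 Y63.019
M5
G0 X212.938 Y110.274
M3 S429
G1 X257.601 Y100.118 F2310
G1 X226.475 Y66.517
G1 X212.938 Y110.274
M5
G0 X0.000 Y0.000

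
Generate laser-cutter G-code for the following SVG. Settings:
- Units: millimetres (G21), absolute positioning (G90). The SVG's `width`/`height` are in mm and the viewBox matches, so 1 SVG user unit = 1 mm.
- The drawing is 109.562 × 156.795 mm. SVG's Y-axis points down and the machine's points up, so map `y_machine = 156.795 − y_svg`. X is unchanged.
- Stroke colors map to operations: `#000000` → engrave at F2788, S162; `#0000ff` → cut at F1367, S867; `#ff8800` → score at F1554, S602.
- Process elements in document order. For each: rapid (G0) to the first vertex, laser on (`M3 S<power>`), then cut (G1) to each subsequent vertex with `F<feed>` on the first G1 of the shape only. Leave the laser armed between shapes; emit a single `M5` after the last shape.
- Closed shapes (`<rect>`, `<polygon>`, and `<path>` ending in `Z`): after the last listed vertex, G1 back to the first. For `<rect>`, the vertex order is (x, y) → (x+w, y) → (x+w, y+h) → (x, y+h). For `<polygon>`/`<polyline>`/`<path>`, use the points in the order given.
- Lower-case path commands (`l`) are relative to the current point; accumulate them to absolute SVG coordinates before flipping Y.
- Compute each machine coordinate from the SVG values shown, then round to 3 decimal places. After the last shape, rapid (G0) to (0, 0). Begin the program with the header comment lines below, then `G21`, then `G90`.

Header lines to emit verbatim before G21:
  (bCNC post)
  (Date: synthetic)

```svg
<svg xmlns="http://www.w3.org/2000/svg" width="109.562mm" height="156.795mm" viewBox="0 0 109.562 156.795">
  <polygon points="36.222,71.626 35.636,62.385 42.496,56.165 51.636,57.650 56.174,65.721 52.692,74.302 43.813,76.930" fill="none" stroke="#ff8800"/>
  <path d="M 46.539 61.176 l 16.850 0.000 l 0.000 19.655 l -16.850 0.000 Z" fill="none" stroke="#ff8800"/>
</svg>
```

(bCNC post)
(Date: synthetic)
G21
G90
G0 X36.222 Y85.169
M3 S602
G1 X35.636 Y94.410 F1554
G1 X42.496 Y100.630
G1 X51.636 Y99.145
G1 X56.174 Y91.074
G1 X52.692 Y82.493
G1 X43.813 Y79.865
G1 X36.222 Y85.169
G0 X46.539 Y95.619
M3 S602
G1 X63.389 Y95.619 F1554
G1 X63.389 Y75.964
G1 X46.539 Y75.964
G1 X46.539 Y95.619
M5
G0 X0.000 Y0.000

viewBox `0 0 109.562 156.795` with mm width/height → 1 unit = 1 mm. Flip: y_m = 156.795 − y_svg.

**Shape 1** — `<polygon>` regular polygon, stroke `#ff8800` → score (S602, F1554). Machine vertices: (36.222,85.169) → (35.636,94.410) → (42.496,100.630) → (51.636,99.145) → (56.174,91.074) → (52.692,82.493) → (43.813,79.865) → (36.222,85.169). Closed: final G1 returns to the first vertex.

**Shape 2** — `<path>` rectangle, stroke `#ff8800` → score (S602, F1554). Machine vertices: (46.539,95.619) → (63.389,95.619) → (63.389,75.964) → (46.539,75.964) → (46.539,95.619). Closed: final G1 returns to the first vertex.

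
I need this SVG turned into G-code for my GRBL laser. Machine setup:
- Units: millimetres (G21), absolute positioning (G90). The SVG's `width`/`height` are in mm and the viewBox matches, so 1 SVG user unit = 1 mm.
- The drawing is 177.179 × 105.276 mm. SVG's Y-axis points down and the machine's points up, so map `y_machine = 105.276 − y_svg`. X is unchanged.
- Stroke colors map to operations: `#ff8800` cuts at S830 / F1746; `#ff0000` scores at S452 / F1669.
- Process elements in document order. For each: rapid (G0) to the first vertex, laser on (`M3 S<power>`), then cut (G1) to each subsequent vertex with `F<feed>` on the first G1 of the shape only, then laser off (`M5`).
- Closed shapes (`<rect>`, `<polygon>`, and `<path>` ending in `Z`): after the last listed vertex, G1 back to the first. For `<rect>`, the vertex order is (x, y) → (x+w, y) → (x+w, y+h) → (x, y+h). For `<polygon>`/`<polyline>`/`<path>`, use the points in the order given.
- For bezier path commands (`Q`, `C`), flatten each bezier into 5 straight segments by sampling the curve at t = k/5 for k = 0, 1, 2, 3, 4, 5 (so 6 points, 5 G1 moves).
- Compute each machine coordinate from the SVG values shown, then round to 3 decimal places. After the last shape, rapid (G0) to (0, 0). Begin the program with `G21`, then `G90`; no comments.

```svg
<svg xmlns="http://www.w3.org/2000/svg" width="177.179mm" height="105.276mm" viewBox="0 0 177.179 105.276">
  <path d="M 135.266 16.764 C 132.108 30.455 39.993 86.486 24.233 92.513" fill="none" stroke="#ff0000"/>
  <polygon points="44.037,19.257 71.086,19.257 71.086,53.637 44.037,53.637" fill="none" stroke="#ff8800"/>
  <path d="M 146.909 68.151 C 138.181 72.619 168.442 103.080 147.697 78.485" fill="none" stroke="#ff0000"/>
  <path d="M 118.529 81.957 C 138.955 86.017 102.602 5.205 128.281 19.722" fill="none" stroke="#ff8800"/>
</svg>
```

1 u = 1 mm; y_m = 105.276 − y.

[1] `<path>` cubic bezier, #ff0000→score S452 F1669: (135.266,88.512) → (124.019,75.955) → (99.357,57.670) → (69.215,38.087) → (41.529,21.641) → (24.233,12.763)

[2] `<polygon>` rectangle, #ff8800→cut S830 F1746: (44.037,86.019) → (71.086,86.019) → (71.086,51.639) → (44.037,51.639) → (44.037,86.019) (closed)

[3] `<path>` cubic bezier, #ff0000→score S452 F1669: (146.909,37.125) → (145.631,31.973) → (149.390,24.474) → (153.868,18.517) → (154.743,17.992) → (147.697,26.791)

[4] `<path>` cubic bezier, #ff8800→cut S830 F1746: (118.529,23.319) → (124.922,29.626) → (123.390,47.653) → (119.638,68.749) → (119.367,84.266) → (128.281,85.554)

G21
G90
G0 X135.266 Y88.512
M3 S452
G1 X124.019 Y75.955 F1669
G1 X99.357 Y57.670
G1 X69.215 Y38.087
G1 X41.529 Y21.641
G1 X24.233 Y12.763
M5
G0 X44.037 Y86.019
M3 S830
G1 X71.086 Y86.019 F1746
G1 X71.086 Y51.639
G1 X44.037 Y51.639
G1 X44.037 Y86.019
M5
G0 X146.909 Y37.125
M3 S452
G1 X145.631 Y31.973 F1669
G1 X149.390 Y24.474
G1 X153.868 Y18.517
G1 X154.743 Y17.992
G1 X147.697 Y26.791
M5
G0 X118.529 Y23.319
M3 S830
G1 X124.922 Y29.626 F1746
G1 X123.390 Y47.653
G1 X119.638 Y68.749
G1 X119.367 Y84.266
G1 X128.281 Y85.554
M5
G0 X0.000 Y0.000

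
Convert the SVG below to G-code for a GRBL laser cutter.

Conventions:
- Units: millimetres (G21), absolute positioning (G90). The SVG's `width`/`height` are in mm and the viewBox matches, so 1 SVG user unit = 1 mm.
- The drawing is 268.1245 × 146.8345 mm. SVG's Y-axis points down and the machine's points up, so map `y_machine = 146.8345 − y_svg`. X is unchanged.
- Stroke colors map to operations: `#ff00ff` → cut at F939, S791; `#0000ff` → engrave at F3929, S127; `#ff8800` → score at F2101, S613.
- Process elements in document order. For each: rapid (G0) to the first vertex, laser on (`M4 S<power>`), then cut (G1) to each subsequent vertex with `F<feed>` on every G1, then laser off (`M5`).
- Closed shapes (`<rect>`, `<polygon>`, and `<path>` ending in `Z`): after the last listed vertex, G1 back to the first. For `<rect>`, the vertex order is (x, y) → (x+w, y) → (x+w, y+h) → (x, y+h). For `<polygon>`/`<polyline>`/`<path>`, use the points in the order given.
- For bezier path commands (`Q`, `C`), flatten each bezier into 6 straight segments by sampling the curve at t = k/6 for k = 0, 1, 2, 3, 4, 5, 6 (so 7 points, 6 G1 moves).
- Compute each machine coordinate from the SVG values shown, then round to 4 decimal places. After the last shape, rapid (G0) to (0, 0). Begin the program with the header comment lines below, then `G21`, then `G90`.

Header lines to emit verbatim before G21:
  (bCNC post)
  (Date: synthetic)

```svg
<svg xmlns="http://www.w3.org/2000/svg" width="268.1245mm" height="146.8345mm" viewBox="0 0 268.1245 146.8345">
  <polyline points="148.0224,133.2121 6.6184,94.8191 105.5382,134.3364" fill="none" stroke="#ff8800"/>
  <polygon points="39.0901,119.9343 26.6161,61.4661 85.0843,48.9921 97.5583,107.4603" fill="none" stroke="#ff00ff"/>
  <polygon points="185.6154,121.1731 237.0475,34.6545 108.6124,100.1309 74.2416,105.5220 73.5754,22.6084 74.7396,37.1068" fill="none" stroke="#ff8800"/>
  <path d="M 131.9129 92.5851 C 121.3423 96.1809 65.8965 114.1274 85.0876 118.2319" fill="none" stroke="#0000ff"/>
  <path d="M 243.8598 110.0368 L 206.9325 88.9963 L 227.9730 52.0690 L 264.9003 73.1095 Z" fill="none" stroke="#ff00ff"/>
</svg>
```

viewBox `0 0 268.1245 146.8345` with mm width/height → 1 unit = 1 mm. Flip: y_m = 146.8345 − y_svg.

**Shape 1** — `<polyline>` open polyline, stroke `#ff8800` → score (S613, F2101). Machine vertices: (148.0224,13.6224) → (6.6184,52.0154) → (105.5382,12.4981). Open path.

**Shape 2** — `<polygon>` regular polygon, stroke `#ff00ff` → cut (S791, F939). Machine vertices: (39.0901,26.9002) → (26.6161,85.3684) → (85.0843,97.8424) → (97.5583,39.3742) → (39.0901,26.9002). Closed: final G1 returns to the first vertex.

**Shape 3** — `<polygon>` closed polygon, stroke `#ff8800` → score (S613, F2101). Machine vertices: (185.6154,25.6614) → (237.0475,112.1800) → (108.6124,46.7036) → (74.2416,41.3125) → (73.5754,124.2261) → (74.7396,109.7277) → (185.6154,25.6614). Closed: final G1 returns to the first vertex.

**Shape 4** — `<path>` cubic bezier, stroke `#0000ff` → engrave (S127, F3929). Control points (SVG): P0=(131.9129,92.5851), P1=(121.3423,96.1809), P2=(65.8965,114.1274), P3=(85.0876,118.2319); sampled at t=k/6. Machine vertices: (131.9129,54.2494) → (123.4413,51.3861) → (110.8103,46.9142) → (97.3396,41.6168) → (86.3491,36.2769) → (81.1585,31.6778) → (85.0876,28.6026). Open path.

**Shape 5** — `<path>` regular polygon, stroke `#ff00ff` → cut (S791, F939). Machine vertices: (243.8598,36.7977) → (206.9325,57.8382) → (227.9730,94.7655) → (264.9003,73.7250) → (243.8598,36.7977). Closed: final G1 returns to the first vertex.

(bCNC post)
(Date: synthetic)
G21
G90
G0 X148.0224 Y13.6224
M4 S613
G1 X6.6184 Y52.0154 F2101
G1 X105.5382 Y12.4981 F2101
M5
G0 X39.0901 Y26.9002
M4 S791
G1 X26.6161 Y85.3684 F939
G1 X85.0843 Y97.8424 F939
G1 X97.5583 Y39.3742 F939
G1 X39.0901 Y26.9002 F939
M5
G0 X185.6154 Y25.6614
M4 S613
G1 X237.0475 Y112.1800 F2101
G1 X108.6124 Y46.7036 F2101
G1 X74.2416 Y41.3125 F2101
G1 X73.5754 Y124.2261 F2101
G1 X74.7396 Y109.7277 F2101
G1 X185.6154 Y25.6614 F2101
M5
G0 X131.9129 Y54.2494
M4 S127
G1 X123.4413 Y51.3861 F3929
G1 X110.8103 Y46.9142 F3929
G1 X97.3396 Y41.6168 F3929
G1 X86.3491 Y36.2769 F3929
G1 X81.1585 Y31.6778 F3929
G1 X85.0876 Y28.6026 F3929
M5
G0 X243.8598 Y36.7977
M4 S791
G1 X206.9325 Y57.8382 F939
G1 X227.9730 Y94.7655 F939
G1 X264.9003 Y73.7250 F939
G1 X243.8598 Y36.7977 F939
M5
G0 X0.0000 Y0.0000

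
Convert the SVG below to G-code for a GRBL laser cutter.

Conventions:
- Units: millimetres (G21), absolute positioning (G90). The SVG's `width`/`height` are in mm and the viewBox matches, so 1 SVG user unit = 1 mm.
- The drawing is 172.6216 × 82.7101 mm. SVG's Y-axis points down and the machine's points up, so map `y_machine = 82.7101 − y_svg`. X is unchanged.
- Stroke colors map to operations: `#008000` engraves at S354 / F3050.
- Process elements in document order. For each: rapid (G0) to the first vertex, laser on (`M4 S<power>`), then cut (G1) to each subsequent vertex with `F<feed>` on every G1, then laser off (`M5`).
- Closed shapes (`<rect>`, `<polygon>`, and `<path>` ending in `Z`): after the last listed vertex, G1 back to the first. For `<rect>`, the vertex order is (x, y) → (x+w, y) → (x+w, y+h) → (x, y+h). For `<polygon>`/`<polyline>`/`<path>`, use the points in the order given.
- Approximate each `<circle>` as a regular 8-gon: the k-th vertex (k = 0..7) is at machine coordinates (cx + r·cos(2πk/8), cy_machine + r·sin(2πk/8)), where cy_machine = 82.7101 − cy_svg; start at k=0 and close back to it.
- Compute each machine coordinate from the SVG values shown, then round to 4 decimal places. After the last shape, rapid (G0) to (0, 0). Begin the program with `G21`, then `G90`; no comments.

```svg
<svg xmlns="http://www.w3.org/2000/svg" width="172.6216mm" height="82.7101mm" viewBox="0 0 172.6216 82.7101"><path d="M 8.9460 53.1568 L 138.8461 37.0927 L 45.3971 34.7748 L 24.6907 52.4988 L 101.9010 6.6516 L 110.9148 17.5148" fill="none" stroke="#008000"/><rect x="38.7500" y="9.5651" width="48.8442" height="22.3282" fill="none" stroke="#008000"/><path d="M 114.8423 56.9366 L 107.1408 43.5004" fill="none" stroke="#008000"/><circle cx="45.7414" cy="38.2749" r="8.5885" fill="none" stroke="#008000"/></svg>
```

1 u = 1 mm; y_m = 82.7101 − y.

[1] `<path>` open polyline, #008000→engrave S354 F3050: (8.9460,29.5533) → (138.8461,45.6174) → (45.3971,47.9353) → (24.6907,30.2113) → (101.9010,76.0585) → (110.9148,65.1953)

[2] `<rect>` rectangle, #008000→engrave S354 F3050: (38.7500,73.1450) → (87.5942,73.1450) → (87.5942,50.8168) → (38.7500,50.8168) → (38.7500,73.1450) (closed)

[3] `<path>` line segment, #008000→engrave S354 F3050: (114.8423,25.7735) → (107.1408,39.2097)

[4] `<circle>` circle, #008000→engrave S354 F3050: (54.3299,44.4352) → (51.8144,50.5082) → (45.7414,53.0237) → (39.6684,50.5082) → (37.1529,44.4352) → (39.6684,38.3622) → (45.7414,35.8467) → (51.8144,38.3622) → (54.3299,44.4352) (closed)

G21
G90
G0 X8.9460 Y29.5533
M4 S354
G1 X138.8461 Y45.6174 F3050
G1 X45.3971 Y47.9353 F3050
G1 X24.6907 Y30.2113 F3050
G1 X101.9010 Y76.0585 F3050
G1 X110.9148 Y65.1953 F3050
M5
G0 X38.7500 Y73.1450
M4 S354
G1 X87.5942 Y73.1450 F3050
G1 X87.5942 Y50.8168 F3050
G1 X38.7500 Y50.8168 F3050
G1 X38.7500 Y73.1450 F3050
M5
G0 X114.8423 Y25.7735
M4 S354
G1 X107.1408 Y39.2097 F3050
M5
G0 X54.3299 Y44.4352
M4 S354
G1 X51.8144 Y50.5082 F3050
G1 X45.7414 Y53.0237 F3050
G1 X39.6684 Y50.5082 F3050
G1 X37.1529 Y44.4352 F3050
G1 X39.6684 Y38.3622 F3050
G1 X45.7414 Y35.8467 F3050
G1 X51.8144 Y38.3622 F3050
G1 X54.3299 Y44.4352 F3050
M5
G0 X0.0000 Y0.0000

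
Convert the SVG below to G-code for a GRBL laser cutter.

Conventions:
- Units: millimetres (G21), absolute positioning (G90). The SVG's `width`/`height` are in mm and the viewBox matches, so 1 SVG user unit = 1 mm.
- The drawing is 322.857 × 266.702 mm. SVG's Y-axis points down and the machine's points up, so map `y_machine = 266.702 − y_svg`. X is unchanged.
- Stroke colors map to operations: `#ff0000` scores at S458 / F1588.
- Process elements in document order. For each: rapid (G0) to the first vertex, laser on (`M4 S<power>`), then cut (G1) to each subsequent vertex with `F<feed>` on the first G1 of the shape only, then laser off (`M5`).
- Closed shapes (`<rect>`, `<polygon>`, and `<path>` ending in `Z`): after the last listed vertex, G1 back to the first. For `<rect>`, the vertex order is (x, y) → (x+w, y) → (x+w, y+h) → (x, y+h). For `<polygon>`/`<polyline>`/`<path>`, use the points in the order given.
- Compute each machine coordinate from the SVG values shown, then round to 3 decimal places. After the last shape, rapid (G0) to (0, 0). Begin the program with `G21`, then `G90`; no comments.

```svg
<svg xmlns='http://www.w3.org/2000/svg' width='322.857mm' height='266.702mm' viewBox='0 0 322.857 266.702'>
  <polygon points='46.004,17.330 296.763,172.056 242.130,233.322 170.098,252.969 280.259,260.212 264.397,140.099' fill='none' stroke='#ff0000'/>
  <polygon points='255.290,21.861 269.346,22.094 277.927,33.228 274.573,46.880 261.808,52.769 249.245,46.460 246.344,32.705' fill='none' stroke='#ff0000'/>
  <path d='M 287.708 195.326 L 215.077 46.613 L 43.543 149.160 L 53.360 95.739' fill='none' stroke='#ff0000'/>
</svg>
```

viewBox `0 0 322.857 266.702` with mm width/height → 1 unit = 1 mm. Flip: y_m = 266.702 − y_svg.

**Shape 1** — `<polygon>` closed polygon, stroke `#ff0000` → score (S458, F1588). Machine vertices: (46.004,249.372) → (296.763,94.646) → (242.130,33.380) → (170.098,13.733) → (280.259,6.490) → (264.397,126.603) → (46.004,249.372). Closed: final G1 returns to the first vertex.

**Shape 2** — `<polygon>` regular polygon, stroke `#ff0000` → score (S458, F1588). Machine vertices: (255.290,244.841) → (269.346,244.608) → (277.927,233.474) → (274.573,219.822) → (261.808,213.933) → (249.245,220.242) → (246.344,233.997) → (255.290,244.841). Closed: final G1 returns to the first vertex.

**Shape 3** — `<path>` open polyline, stroke `#ff0000` → score (S458, F1588). Machine vertices: (287.708,71.376) → (215.077,220.089) → (43.543,117.542) → (53.360,170.963). Open path.

G21
G90
G0 X46.004 Y249.372
M4 S458
G1 X296.763 Y94.646 F1588
G1 X242.130 Y33.380
G1 X170.098 Y13.733
G1 X280.259 Y6.490
G1 X264.397 Y126.603
G1 X46.004 Y249.372
M5
G0 X255.290 Y244.841
M4 S458
G1 X269.346 Y244.608 F1588
G1 X277.927 Y233.474
G1 X274.573 Y219.822
G1 X261.808 Y213.933
G1 X249.245 Y220.242
G1 X246.344 Y233.997
G1 X255.290 Y244.841
M5
G0 X287.708 Y71.376
M4 S458
G1 X215.077 Y220.089 F1588
G1 X43.543 Y117.542
G1 X53.360 Y170.963
M5
G0 X0.000 Y0.000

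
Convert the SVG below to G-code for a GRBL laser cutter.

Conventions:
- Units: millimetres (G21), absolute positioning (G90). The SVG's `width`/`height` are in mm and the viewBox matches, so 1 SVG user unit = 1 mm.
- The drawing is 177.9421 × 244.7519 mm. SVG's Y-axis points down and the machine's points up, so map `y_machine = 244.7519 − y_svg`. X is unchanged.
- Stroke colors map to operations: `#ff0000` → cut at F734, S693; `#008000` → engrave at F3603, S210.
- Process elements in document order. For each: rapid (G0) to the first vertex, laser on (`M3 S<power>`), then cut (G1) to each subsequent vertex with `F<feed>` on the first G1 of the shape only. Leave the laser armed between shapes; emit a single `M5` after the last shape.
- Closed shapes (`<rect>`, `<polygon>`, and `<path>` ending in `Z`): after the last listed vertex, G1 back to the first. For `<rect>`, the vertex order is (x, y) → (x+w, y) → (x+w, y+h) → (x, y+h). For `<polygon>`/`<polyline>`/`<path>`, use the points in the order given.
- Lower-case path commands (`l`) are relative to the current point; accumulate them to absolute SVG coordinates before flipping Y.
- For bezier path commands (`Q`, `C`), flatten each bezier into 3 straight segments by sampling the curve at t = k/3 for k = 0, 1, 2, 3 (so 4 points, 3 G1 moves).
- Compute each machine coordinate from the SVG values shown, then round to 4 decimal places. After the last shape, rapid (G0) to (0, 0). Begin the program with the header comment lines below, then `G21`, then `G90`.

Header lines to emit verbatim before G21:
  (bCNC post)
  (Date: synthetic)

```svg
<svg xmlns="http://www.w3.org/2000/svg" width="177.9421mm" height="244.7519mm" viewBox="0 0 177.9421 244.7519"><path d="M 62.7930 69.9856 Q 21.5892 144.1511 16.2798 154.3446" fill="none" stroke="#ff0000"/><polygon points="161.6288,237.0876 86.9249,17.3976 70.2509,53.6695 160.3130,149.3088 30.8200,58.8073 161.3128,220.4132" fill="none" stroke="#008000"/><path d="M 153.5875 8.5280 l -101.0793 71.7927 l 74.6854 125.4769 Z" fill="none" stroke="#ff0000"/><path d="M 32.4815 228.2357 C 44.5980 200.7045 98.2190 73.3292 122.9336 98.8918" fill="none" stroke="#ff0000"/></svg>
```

(bCNC post)
(Date: synthetic)
G21
G90
G0 X62.7930 Y174.7663
M3 S693
G1 X39.3121 Y132.4306 F734
G1 X23.8077 Y104.3110
G1 X16.2798 Y90.4073
G0 X161.6288 Y7.6643
M3 S210
G1 X86.9249 Y227.3543 F3603
G1 X70.2509 Y191.0824
G1 X160.3130 Y95.4431
G1 X30.8200 Y185.9446
G1 X161.3128 Y24.3387
G1 X161.6288 Y7.6643
G0 X153.5875 Y236.2239
M3 S693
G1 X52.5082 Y164.4312 F734
G1 X127.1936 Y38.9543
G1 X153.5875 Y236.2239
G0 X32.4815 Y16.5162
M3 S693
G1 X55.8250 Y67.9665 F734
G1 X91.1913 Y129.8057
G1 X122.9336 Y145.8601
M5
G0 X0.0000 Y0.0000

viewBox `0 0 177.9421 244.7519` with mm width/height → 1 unit = 1 mm. Flip: y_m = 244.7519 − y_svg.

**Shape 1** — `<path>` quadratic bezier, stroke `#ff0000` → cut (S693, F734). Control points (SVG): P0=(62.7930,69.9856), P1=(21.5892,144.1511), P2=(16.2798,154.3446); sampled at t=k/3. Machine vertices: (62.7930,174.7663) → (39.3121,132.4306) → (23.8077,104.3110) → (16.2798,90.4073). Open path.

**Shape 2** — `<polygon>` closed polygon, stroke `#008000` → engrave (S210, F3603). Machine vertices: (161.6288,7.6643) → (86.9249,227.3543) → (70.2509,191.0824) → (160.3130,95.4431) → (30.8200,185.9446) → (161.3128,24.3387) → (161.6288,7.6643). Closed: final G1 returns to the first vertex.

**Shape 3** — `<path>` closed polygon, stroke `#ff0000` → cut (S693, F734). Machine vertices: (153.5875,236.2239) → (52.5082,164.4312) → (127.1936,38.9543) → (153.5875,236.2239). Closed: final G1 returns to the first vertex.

**Shape 4** — `<path>` cubic bezier, stroke `#ff0000` → cut (S693, F734). Control points (SVG): P0=(32.4815,228.2357), P1=(44.5980,200.7045), P2=(98.2190,73.3292), P3=(122.9336,98.8918); sampled at t=k/3. Machine vertices: (32.4815,16.5162) → (55.8250,67.9665) → (91.1913,129.8057) → (122.9336,145.8601). Open path.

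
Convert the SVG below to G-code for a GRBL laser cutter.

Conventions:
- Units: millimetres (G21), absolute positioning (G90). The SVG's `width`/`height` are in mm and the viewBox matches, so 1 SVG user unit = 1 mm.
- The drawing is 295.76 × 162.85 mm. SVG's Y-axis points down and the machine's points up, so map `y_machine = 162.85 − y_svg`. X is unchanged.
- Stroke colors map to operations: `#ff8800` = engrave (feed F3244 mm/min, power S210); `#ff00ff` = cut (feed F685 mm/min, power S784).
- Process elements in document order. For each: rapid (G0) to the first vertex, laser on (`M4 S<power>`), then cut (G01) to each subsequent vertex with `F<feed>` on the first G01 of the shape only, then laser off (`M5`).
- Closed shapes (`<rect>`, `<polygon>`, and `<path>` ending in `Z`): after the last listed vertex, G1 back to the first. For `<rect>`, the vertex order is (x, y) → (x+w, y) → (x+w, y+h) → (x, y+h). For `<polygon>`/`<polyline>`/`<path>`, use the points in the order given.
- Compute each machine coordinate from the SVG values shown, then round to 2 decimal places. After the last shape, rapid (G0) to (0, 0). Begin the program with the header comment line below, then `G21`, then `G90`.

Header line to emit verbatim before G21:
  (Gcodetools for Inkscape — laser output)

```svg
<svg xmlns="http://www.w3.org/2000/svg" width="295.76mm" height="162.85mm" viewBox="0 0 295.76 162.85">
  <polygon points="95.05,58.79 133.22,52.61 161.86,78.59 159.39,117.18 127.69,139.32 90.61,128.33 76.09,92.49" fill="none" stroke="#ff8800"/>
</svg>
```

1 u = 1 mm; y_m = 162.85 − y.

[1] `<polygon>` regular polygon, #ff8800→engrave S210 F3244: (95.05,104.06) → (133.22,110.24) → (161.86,84.26) → (159.39,45.67) → (127.69,23.53) → (90.61,34.52) → (76.09,70.36) → (95.05,104.06) (closed)

(Gcodetools for Inkscape — laser output)
G21
G90
G0 X95.05 Y104.06
M4 S210
G01 X133.22 Y110.24 F3244
G01 X161.86 Y84.26
G01 X159.39 Y45.67
G01 X127.69 Y23.53
G01 X90.61 Y34.52
G01 X76.09 Y70.36
G01 X95.05 Y104.06
M5
G0 X0.00 Y0.00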